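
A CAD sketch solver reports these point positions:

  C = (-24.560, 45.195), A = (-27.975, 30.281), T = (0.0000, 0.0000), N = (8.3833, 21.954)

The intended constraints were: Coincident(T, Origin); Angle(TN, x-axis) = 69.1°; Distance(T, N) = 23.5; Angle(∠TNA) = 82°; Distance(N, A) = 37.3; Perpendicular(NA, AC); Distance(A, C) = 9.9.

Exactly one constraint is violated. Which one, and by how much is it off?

Distance(A, C) = 9.9 — off by 5.40.

T = (0.00, 0.00) ✓; TN at 69.10° ✓; |TN| = 23.50 ✓; ∠TNA = 82.00° ✓; |NA| = 37.30 ✓; ∠(NA, AC) = 90.00° ✓; |AC| = 15.30 ✗.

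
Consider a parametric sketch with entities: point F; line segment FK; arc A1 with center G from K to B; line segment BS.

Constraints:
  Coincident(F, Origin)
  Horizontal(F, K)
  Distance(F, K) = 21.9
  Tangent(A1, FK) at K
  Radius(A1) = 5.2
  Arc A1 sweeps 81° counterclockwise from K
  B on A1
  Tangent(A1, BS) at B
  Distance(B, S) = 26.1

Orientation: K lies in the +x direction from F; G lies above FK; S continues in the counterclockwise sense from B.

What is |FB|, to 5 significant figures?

27.390

F is at the origin; FK is horizontal with |FK| = 21.9 and K on the +x side, so K = (21.900, 0.0000). Since A1 is tangent to FK there, GK ⟂ FK, so G = K + (0, 5.2) = (21.900, 5.2000). On A1, K sits at bearing -90° from G; an 81° counterclockwise sweep puts B at bearing -9°, so B = G + 5.2·(cos -9°, sin -9°) = (27.036, 4.3865). Then |FB| = |B − F| = 27.390.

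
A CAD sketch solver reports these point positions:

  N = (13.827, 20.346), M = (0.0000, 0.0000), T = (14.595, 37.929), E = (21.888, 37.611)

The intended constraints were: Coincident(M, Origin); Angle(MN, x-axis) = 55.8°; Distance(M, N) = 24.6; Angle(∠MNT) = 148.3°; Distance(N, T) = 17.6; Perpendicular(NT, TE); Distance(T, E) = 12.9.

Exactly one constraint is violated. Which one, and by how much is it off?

Distance(T, E) = 12.9 — off by 5.60.

M = (0.00, 0.00) ✓; MN at 55.80° ✓; |MN| = 24.60 ✓; ∠MNT = 148.3° ✓; |NT| = 17.60 ✓; ∠(NT, TE) = 90.00° ✓; |TE| = 7.300 ✗.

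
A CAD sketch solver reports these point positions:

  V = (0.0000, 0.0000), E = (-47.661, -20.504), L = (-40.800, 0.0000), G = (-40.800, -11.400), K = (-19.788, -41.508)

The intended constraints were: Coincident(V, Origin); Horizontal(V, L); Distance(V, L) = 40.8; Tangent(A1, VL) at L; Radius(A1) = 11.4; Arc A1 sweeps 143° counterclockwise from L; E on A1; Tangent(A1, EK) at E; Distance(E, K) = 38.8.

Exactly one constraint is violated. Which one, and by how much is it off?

Distance(E, K) = 38.8 — off by 3.90.

V = (0.00, 0.00) ✓; V.y = 0.00, L.y = 0.00 ✓; |VL| = 40.80 ✓; ∠(GL, LV) = 90.00° ✓; |GL| = 11.40 ✓; bearing(G→E) − bearing(G→L) = 143.0° ✓; |GE| = 11.40 ✓; ∠(GE, EK) = 90.00° ✓; |EK| = 34.90 ✗.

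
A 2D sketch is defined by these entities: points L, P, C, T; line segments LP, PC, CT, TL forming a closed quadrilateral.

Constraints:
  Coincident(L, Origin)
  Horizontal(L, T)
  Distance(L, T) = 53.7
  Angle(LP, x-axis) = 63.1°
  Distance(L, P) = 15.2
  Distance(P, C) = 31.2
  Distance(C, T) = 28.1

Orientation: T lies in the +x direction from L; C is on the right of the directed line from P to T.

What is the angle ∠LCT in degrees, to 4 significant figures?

139.4°

L is at the origin; LT is horizontal with |LT| = 53.7 and T in +x, so T = (53.7, 0). LP runs at 63.1° with |LP| = 15.2, so P = (6.877, 13.56). C is determined by |PC| = 31.2 and |CT| = 28.1 together: it lies at the intersection of circle(P, 31.2) and circle(T, 28.1). With |PT| = 48.75, the foot of the radical line on PT is 26.26 from P and the perpendicular offset is √(31.2² − 26.26²) = 16.85. Taking the right-of-PT solution: C = (27.41, -9.932).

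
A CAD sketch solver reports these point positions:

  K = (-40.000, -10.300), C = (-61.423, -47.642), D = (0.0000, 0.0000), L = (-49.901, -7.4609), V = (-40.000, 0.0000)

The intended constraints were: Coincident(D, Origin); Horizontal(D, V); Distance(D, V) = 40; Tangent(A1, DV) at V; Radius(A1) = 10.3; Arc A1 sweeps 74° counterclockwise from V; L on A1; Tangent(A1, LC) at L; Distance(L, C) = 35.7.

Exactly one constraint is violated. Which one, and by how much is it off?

Distance(L, C) = 35.7 — off by 6.10.

D = (0.00, 0.00) ✓; D.y = 0.00, V.y = 0.00 ✓; |DV| = 40.00 ✓; ∠(KV, VD) = 90.00° ✓; |KV| = 10.30 ✓; bearing(K→L) − bearing(K→V) = 74.00° ✓; |KL| = 10.30 ✓; ∠(KL, LC) = 90.00° ✓; |LC| = 41.80 ✗.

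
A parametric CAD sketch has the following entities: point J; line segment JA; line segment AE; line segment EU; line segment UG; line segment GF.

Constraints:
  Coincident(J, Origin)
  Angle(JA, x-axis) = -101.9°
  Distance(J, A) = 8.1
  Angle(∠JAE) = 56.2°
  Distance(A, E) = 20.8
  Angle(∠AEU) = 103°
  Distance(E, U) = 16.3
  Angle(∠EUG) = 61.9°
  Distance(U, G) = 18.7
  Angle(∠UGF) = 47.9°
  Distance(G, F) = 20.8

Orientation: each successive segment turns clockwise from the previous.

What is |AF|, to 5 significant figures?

23.898

J is at the origin; JA runs at -101.9° with length 8.1, so A = (-1.6703, -7.9259). ∠JAE = 56.2° gives AE at 134.30° from the x-axis; with |AE| = 20.8, E = (-16.197, 6.9605). ∠AEU = 103.0° gives EU at 57.300° from the x-axis; with |EU| = 16.3, U = (-7.3914, 20.677). ∠EUG = 61.9° gives UG at -60.800° from the x-axis; with |UG| = 18.7, G = (1.7316, 4.3535). ∠UGF = 47.9° gives GF at 167.10° from the x-axis; with |GF| = 20.8, F = (-18.543, 8.9971). Then |AF| = |F − A| = 23.898.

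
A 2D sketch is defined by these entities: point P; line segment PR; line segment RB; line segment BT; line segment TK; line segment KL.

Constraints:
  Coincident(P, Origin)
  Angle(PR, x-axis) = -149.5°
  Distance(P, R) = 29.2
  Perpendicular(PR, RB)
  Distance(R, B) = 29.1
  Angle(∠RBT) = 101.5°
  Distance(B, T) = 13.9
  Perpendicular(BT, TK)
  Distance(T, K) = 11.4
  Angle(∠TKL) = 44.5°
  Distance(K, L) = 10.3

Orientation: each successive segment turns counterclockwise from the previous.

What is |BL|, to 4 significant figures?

7.814

BT is perpendicular to TK, so TK runs at 109.0°; with |TK| = 11.4, K = (-0.9590, -24.59). ∠TKL = 44.5° gives KL at -115.5° from the x-axis; with |KL| = 10.3, L = (-5.393, -33.89). Then |BL| = |L − B| = 7.814.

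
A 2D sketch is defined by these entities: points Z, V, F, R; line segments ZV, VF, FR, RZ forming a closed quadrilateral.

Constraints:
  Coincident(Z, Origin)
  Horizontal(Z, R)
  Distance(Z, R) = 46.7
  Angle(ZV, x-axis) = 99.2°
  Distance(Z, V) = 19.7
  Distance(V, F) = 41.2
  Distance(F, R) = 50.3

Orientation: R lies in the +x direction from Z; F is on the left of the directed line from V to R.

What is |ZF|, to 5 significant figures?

54.290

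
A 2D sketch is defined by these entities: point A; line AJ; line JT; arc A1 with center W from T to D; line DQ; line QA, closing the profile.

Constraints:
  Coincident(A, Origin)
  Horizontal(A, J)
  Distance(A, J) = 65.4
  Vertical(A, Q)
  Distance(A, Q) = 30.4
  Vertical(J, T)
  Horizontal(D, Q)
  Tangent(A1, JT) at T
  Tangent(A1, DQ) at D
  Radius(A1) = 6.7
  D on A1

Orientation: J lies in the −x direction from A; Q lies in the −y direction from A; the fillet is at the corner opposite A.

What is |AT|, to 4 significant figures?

69.56

A is at the origin; A and J share the same y with |AJ| = 65.4 and J on the −x side, so J = (-65.40, 0.000). A and Q share the same x with |AQ| = 30.4 and Q on the −y side, so Q = (0.000, -30.40). The virtual corner opposite A is at (-65.40, -30.40). The tangent condition forces WT to be normal to JT and since A1 is tangent to DQ there, WD ⟂ DQ, with radius 6.7, so the center W sits 6.7 in from both sides at W = (-58.70, -23.70). That places the tangent points at T = (-65.40, -23.70) on JT and D = (-58.70, -30.40) on DQ. Then |AT| = |T − A| = 69.56.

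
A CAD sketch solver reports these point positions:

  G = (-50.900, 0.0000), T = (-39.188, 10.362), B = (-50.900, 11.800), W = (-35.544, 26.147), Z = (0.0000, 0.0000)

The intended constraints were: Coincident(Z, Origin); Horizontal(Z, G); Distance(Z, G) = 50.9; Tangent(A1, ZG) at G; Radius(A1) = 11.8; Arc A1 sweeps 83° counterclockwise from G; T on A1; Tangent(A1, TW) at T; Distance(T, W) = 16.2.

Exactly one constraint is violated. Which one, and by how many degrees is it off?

Tangent(A1, TW) at T — off by 6.00°.

Z = (0.00, 0.00) ✓; Z.y = 0.00, G.y = 0.00 ✓; |ZG| = 50.90 ✓; ∠(BG, GZ) = 90.00° ✓; |BG| = 11.80 ✓; bearing(B→T) − bearing(B→G) = 83.00° ✓; |BT| = 11.80 ✓; ∠(BT, TW) = 96.00° ✗; |TW| = 16.20 ✓.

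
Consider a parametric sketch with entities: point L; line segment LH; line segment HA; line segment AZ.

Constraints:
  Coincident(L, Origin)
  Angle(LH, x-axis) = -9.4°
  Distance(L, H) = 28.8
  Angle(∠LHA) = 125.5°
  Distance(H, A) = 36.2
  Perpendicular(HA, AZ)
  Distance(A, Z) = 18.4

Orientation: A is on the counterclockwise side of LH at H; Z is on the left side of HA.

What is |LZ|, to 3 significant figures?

53.2

L is at the origin; LH runs at -9.4° with length 28.8, so H = 28.8·(cos -9.4°, sin -9.4°) = (28.4, -4.70). ∠LHA = 125.5°, so HA runs at -9.4° + (180° − 125.5°) = 45.1° from the x-axis; with |HA| = 36.2, A = H + 36.2·(cos 45.1°, sin 45.1°) = (54.0, 20.9). HA is perpendicular to AZ; with |AZ| = 18.4 on the left of HA, Z = A + 18.4·(-0.708, 0.706) = (40.9, 33.9). Then |LZ| = |Z − L| = 53.2.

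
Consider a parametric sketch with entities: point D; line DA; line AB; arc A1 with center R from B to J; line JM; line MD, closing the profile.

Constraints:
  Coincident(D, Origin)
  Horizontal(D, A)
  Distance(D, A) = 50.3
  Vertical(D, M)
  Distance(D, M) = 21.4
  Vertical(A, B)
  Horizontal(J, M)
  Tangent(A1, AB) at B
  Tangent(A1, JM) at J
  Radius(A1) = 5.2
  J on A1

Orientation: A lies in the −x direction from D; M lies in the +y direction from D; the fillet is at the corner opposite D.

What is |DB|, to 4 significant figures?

52.84

D is at the origin; DA is horizontal with |DA| = 50.3 and A on the −x side, so A = (-50.30, 0.000). DM is vertical with |DM| = 21.4 and M on the +y side, so M = (0.000, 21.40). The virtual corner opposite D is at (-50.30, 21.40). A1 meets AB tangentially, so RB is at right angles to AB and tangency of A1 to JM means the radius RJ is perpendicular to JM, with radius 5.2, so the center R sits 5.2 in from both sides at R = (-45.10, 16.20). That places the tangent points at B = (-50.30, 16.20) on AB and J = (-45.10, 21.40) on JM. Then |DB| = |B − D| = 52.84.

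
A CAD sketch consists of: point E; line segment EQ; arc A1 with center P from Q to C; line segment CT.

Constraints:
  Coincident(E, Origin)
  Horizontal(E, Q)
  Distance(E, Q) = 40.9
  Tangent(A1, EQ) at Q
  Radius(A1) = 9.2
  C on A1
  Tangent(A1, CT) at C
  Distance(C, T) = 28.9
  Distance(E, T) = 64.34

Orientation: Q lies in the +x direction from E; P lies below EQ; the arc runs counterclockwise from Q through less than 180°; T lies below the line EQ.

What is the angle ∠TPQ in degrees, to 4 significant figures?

157.6°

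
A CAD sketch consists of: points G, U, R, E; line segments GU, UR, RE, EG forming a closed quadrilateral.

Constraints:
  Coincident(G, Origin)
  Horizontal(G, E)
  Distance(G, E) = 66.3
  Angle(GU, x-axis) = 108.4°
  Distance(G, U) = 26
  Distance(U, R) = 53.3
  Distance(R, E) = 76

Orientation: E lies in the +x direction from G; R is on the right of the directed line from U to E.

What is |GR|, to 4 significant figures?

28.78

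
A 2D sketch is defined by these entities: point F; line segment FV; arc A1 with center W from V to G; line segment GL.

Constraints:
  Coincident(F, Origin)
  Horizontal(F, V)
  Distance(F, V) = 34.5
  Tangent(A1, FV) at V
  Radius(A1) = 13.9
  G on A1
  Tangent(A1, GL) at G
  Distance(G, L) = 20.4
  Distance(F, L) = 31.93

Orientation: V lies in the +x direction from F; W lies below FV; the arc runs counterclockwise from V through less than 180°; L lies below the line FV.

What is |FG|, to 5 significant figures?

23.312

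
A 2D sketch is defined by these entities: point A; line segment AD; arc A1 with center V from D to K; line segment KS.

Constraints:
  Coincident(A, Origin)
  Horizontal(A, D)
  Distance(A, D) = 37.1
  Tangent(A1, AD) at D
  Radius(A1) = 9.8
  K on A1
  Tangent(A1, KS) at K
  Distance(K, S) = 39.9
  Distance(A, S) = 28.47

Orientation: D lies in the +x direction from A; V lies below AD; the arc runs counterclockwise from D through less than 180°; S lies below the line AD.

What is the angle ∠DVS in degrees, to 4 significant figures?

117.0°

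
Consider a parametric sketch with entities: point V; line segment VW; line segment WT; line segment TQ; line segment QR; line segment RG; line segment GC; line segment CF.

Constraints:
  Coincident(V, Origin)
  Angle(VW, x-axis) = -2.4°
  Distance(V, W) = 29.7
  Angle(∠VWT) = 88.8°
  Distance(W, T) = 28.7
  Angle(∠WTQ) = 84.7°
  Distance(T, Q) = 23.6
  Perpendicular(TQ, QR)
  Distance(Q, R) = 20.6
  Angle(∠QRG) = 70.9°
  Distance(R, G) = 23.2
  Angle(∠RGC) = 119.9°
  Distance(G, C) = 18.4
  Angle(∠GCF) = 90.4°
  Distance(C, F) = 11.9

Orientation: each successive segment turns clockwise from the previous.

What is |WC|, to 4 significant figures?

33.93

∠QRG = 70.9° gives RG at -28.00° from the x-axis; with |RG| = 23.2, G = (28.23, -16.78). ∠RGC = 119.9° gives GC at -88.10° from the x-axis; with |GC| = 18.4, C = (28.84, -35.17). Then |WC| = |C − W| = 33.93.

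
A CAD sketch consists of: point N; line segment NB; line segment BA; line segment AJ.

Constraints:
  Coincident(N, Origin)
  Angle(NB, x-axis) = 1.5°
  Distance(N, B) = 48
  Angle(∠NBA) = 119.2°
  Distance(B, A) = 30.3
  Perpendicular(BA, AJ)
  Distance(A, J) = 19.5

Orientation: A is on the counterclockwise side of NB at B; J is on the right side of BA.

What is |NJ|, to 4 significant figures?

81.58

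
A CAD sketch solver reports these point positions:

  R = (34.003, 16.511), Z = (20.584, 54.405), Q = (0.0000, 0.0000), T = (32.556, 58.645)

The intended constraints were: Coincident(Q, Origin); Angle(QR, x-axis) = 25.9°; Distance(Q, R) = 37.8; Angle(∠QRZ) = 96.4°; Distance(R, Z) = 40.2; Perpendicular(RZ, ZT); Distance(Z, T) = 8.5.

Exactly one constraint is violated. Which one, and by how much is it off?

Distance(Z, T) = 8.5 — off by 4.20.

Q = (0.00, 0.00) ✓; QR at 25.90° ✓; |QR| = 37.80 ✓; ∠QRZ = 96.40° ✓; |RZ| = 40.20 ✓; ∠(RZ, ZT) = 90.00° ✓; |ZT| = 12.70 ✗.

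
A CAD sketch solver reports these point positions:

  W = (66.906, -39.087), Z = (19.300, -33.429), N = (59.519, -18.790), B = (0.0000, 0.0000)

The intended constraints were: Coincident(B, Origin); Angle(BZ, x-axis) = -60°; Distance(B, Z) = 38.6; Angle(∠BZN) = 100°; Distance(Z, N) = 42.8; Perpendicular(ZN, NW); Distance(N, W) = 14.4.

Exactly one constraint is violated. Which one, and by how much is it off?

Distance(N, W) = 14.4 — off by 7.20.

B = (0.00, 0.00) ✓; BZ at -60.00° ✓; |BZ| = 38.60 ✓; ∠BZN = 100.0° ✓; |ZN| = 42.80 ✓; ∠(ZN, NW) = 90.00° ✓; |NW| = 21.60 ✗.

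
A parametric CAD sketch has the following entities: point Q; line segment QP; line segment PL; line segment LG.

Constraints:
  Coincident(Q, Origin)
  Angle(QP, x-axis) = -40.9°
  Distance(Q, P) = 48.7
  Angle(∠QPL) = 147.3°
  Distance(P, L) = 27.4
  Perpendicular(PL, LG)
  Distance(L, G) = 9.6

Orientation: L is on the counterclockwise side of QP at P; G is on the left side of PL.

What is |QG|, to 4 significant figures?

70.39

Q is at the origin; QP runs at -40.9° with length 48.7, so P = 48.7·(cos -40.9°, sin -40.9°) = (36.81, -31.89). ∠QPL = 147.3°, so PL runs at -40.9° + (180° − 147.3°) = -8.200° from the x-axis; with |PL| = 27.4, L = P + 27.4·(cos -8.200°, sin -8.200°) = (63.93, -35.79). PL ⟂ LG; with |LG| = 9.6 on the left of PL, G = L + 9.6·(0.1426, 0.9898) = (65.30, -26.29). Then |QG| = |G − Q| = 70.39.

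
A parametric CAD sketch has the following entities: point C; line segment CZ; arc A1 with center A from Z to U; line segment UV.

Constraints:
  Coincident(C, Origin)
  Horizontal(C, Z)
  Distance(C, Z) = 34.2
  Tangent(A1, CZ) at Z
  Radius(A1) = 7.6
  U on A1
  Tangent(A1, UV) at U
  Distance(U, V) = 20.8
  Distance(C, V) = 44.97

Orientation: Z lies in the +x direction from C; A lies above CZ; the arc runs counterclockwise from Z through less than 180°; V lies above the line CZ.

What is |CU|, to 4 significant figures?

42.56

Checks: |AU| = 7.600 ✓; ∠(AU, UV) = 90.00° ✓; |UV| = 20.80 ✓; |CV| = 44.97 ✓.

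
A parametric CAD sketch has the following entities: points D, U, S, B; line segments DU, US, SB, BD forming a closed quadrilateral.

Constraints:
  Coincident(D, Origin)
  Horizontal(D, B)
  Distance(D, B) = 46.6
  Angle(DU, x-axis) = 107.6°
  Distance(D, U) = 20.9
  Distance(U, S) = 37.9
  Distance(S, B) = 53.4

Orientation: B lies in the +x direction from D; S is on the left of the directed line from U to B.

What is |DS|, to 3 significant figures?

51.0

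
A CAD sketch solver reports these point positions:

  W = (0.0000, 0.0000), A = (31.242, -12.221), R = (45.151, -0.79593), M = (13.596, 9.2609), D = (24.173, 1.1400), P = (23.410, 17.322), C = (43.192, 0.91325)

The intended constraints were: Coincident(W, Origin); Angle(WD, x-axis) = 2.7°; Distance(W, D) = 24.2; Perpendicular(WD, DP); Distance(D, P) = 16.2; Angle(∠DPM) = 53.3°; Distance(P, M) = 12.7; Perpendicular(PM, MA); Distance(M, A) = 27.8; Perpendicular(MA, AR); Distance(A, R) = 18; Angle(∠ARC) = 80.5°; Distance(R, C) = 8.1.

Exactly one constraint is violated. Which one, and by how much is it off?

Distance(R, C) = 8.1 — off by 5.50.

W = (0.00, 0.00) ✓; WD at 2.700° ✓; |WD| = 24.20 ✓; ∠(WD, DP) = 90.00° ✓; |DP| = 16.20 ✓; ∠DPM = 53.30° ✓; |PM| = 12.70 ✓; ∠(PM, MA) = 90.00° ✓; |MA| = 27.80 ✓; ∠(MA, AR) = 90.00° ✓; |AR| = 18.00 ✓; ∠ARC = 80.50° ✓; |RC| = 2.600 ✗.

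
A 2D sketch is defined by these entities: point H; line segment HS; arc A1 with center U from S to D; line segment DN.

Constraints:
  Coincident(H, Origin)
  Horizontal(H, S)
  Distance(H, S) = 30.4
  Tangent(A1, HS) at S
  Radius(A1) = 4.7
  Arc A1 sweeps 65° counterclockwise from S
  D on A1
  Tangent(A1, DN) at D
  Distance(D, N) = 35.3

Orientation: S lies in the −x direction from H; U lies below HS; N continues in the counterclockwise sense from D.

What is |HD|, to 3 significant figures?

34.8

H is at the origin; H and S share the same y with |HS| = 30.4 and S on the −x side, so S = (-30.4, 0.00). The tangent condition forces US to be normal to HS, so U = S + (0, -4.7) = (-30.4, -4.70). On A1, S sits at bearing 90° from U; a 65° counterclockwise sweep puts D at bearing 155°, so D = U + 4.7·(cos 155°, sin 155°) = (-34.7, -2.71). Then |HD| = |D − H| = 34.8.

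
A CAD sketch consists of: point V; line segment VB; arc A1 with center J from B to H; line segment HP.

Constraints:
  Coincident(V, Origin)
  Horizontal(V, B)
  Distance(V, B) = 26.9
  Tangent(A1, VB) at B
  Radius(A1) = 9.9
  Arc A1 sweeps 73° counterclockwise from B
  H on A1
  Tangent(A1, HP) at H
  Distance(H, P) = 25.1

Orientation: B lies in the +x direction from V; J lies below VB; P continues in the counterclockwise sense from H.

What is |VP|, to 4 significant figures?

32.61

V is at the origin; VB is horizontal with |VB| = 26.9 and B on the +x side, so B = (26.90, 0.000). The tangent condition forces JB to be normal to VB, so J = B + (0, -9.9) = (26.90, -9.900). On A1, B sits at bearing 90° from J; a 73° counterclockwise sweep puts H at bearing 163°, so H = J + 9.9·(cos 163°, sin 163°) = (17.43, -7.006). Since A1 is tangent to HP there, JH ⟂ HP, so HP runs along (−sin 163°, cos 163°); with |HP| = 25.1, P = (10.09, -31.01). Then |VP| = |P − V| = 32.61.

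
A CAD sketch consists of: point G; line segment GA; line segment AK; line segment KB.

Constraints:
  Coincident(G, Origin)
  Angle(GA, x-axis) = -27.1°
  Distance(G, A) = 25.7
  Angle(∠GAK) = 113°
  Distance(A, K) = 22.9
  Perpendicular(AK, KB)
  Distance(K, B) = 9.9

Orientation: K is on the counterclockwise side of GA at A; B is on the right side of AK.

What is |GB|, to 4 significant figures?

47.02

∠GAK = 113.0°, so AK runs at -27.1° + (180° − 113.0°) = 39.90° from the x-axis; with |AK| = 22.9, K = A + 22.9·(cos 39.90°, sin 39.90°) = (40.45, 2.982). AK is perpendicular to KB; with |KB| = 9.9 on the right of AK, B = K + 9.9·(0.6414, -0.7672) = (46.80, -4.613). Then |GB| = |B − G| = 47.02.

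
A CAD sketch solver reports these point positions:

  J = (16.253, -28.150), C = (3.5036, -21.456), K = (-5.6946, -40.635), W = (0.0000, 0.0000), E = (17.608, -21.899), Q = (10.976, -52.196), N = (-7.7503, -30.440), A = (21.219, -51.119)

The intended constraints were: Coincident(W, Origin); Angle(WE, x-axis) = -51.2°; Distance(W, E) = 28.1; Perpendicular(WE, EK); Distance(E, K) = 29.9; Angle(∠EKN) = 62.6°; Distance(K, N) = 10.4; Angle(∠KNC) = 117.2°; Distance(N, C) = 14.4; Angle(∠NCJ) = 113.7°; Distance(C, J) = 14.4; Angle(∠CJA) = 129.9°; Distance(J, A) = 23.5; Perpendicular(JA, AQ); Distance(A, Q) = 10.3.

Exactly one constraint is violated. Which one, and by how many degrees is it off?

Perpendicular(JA, AQ) — off by 6.20°.

W = (0.00, 0.00) ✓; WE at -51.20° ✓; |WE| = 28.10 ✓; ∠(WE, EK) = 90.00° ✓; |EK| = 29.90 ✓; ∠EKN = 62.60° ✓; |KN| = 10.40 ✓; ∠KNC = 117.2° ✓; |NC| = 14.40 ✓; ∠NCJ = 113.7° ✓; |CJ| = 14.40 ✓; ∠CJA = 129.9° ✓; |JA| = 23.50 ✓; ∠(JA, AQ) = 96.20° ✗; |AQ| = 10.30 ✓.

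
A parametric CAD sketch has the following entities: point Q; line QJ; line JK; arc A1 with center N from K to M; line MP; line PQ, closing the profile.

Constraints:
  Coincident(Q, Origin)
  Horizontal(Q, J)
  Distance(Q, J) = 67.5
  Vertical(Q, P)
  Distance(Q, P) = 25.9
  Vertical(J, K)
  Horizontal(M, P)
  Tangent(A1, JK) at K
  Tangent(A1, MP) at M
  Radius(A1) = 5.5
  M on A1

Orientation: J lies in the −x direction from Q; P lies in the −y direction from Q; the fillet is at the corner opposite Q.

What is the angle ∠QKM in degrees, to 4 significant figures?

61.82°

Q is at the origin; Q and J share the same y with |QJ| = 67.5 and J on the −x side, so J = (-67.50, 0.000). Q and P share the same x with |QP| = 25.9 and P on the −y side, so P = (0.000, -25.90). The virtual corner opposite Q is at (-67.50, -25.90). Tangency of A1 to JK means the radius NK is perpendicular to JK and since A1 is tangent to MP there, NM ⟂ MP, with radius 5.5, so the center N sits 5.5 in from both sides at N = (-62.00, -20.40). That places the tangent points at K = (-67.50, -20.40) on JK and M = (-62.00, -25.90) on MP. Then cos ∠QKM = KQ·KM / (|KQ||KM|), giving 61.82°.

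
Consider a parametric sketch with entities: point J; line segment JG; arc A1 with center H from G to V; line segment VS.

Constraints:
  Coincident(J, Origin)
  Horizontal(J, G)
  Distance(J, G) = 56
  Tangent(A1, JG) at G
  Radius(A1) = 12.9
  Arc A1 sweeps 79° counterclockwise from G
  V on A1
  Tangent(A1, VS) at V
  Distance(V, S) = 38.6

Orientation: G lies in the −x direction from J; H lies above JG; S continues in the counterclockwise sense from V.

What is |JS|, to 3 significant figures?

60.2

On A1, G sits at bearing -90° from H; a 79° counterclockwise sweep puts V at bearing -11°, so V = H + 12.9·(cos -11°, sin -11°) = (-43.3, 10.4). Since A1 is tangent to VS there, HV ⟂ VS, so VS runs along (−sin -11°, cos -11°); with |VS| = 38.6, S = (-36.0, 48.3). Then |JS| = |S − J| = 60.2.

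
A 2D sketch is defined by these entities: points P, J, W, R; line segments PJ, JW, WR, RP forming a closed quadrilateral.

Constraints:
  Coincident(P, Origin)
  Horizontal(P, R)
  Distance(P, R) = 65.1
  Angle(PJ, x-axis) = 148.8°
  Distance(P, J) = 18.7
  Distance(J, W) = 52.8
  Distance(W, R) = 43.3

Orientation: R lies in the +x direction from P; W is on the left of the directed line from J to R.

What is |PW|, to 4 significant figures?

44.10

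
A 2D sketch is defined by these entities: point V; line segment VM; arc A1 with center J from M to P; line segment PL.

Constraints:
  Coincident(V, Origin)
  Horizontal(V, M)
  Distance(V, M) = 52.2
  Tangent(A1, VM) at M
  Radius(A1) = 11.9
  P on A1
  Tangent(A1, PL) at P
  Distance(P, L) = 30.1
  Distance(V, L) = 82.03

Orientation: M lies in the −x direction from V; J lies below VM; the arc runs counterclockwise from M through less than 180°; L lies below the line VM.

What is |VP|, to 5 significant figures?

63.874

V is at the origin; VM is horizontal with |VM| = 52.2 and M on the −x side, so M = (-52.200, 0.0000). Since A1 is tangent to VM there, JM ⟂ VM, so J = M + (0, -11.9) = (-52.200, -11.900). Since JP ⟂ PL (tangency), |JL| = √(11.9² + 30.1²) = 32.367 regardless of where P sits on A1. So L lies on both circle(V, 82.03) and circle(J, 32.367); the below-VM intersection is L = (-73.633, -36.154). P is the foot of the tangent from L: P = (-63.390, -7.8503).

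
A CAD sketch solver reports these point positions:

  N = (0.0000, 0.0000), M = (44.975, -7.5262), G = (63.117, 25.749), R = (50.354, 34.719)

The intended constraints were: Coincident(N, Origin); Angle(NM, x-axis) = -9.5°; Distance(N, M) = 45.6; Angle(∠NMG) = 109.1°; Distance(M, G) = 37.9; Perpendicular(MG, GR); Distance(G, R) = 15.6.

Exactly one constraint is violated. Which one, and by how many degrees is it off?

Perpendicular(MG, GR) — off by 6.50°.

N = (0.00, 0.00) ✓; NM at -9.500° ✓; |NM| = 45.60 ✓; ∠NMG = 109.1° ✓; |MG| = 37.90 ✓; ∠(MG, GR) = 83.50° ✗; |GR| = 15.60 ✓.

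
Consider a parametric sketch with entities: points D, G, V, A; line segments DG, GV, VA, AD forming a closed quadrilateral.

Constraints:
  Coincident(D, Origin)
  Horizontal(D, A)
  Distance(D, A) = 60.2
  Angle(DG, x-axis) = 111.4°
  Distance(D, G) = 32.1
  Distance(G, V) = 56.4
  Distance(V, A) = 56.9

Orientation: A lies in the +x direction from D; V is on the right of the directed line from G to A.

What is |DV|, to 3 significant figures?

24.3

Checks: |GV| = 56.40 ✓; |VA| = 56.90 ✓.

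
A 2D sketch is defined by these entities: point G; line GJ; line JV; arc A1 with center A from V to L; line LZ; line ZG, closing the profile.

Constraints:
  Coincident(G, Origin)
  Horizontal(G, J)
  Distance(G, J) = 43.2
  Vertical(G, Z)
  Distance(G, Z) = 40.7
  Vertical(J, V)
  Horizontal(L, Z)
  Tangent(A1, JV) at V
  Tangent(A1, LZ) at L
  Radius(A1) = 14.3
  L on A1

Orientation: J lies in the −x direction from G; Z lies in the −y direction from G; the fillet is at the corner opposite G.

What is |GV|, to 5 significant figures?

50.628

The virtual corner opposite G is at (-43.200, -40.700). Since A1 is tangent to JV there, AV ⟂ JV and since A1 is tangent to LZ there, AL ⟂ LZ, with radius 14.3, so the center A sits 14.3 in from both sides at A = (-28.900, -26.400). That places the tangent points at V = (-43.200, -26.400) on JV and L = (-28.900, -40.700) on LZ. Then |GV| = |V − G| = 50.628.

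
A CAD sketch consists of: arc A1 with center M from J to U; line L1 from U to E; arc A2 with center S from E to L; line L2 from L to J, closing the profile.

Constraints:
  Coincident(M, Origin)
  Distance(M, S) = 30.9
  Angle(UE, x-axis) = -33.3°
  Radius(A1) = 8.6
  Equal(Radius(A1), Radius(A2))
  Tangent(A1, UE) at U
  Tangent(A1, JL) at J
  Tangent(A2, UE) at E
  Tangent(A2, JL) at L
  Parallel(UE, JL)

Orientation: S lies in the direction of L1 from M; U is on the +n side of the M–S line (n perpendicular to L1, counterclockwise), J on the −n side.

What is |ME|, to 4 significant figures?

32.07

The slot axis is L1's direction at -33.3°, so u = (cos -33.3°, sin -33.3°) = (0.8358, -0.5490) and n = (−sin -33.3°, cos -33.3°) = (0.5490, 0.8358). M is at the origin and S lies 30.9 along u from M, so S = 30.9·u = (25.83, -16.96). Tangency of A1 to both parallel lines with radius 8.6 puts U and J at M ± 8.6·n: U = (4.722, 7.188), J = (-4.722, -7.188). Equal radii place E and L the same way about S: E = S + 8.6·n = (30.55, -9.777), L = S − 8.6·n = (21.10, -24.15). Then |ME| = |E − M| = 32.07.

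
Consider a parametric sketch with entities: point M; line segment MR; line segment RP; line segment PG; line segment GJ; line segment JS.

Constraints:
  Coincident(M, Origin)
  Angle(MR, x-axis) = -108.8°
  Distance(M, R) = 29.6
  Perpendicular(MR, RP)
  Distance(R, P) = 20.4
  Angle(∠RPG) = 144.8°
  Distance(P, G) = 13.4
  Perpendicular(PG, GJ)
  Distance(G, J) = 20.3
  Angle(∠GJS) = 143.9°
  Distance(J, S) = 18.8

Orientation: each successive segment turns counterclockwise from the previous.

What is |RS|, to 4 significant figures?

30.40

PG is perpendicular to GJ, so GJ runs at 106.4°; with |GJ| = 20.3, J = (16.90, -11.34). ∠GJS = 143.9° gives JS at 142.5° from the x-axis; with |JS| = 18.8, S = (1.981, 0.1071). Then |RS| = |S − R| = 30.40.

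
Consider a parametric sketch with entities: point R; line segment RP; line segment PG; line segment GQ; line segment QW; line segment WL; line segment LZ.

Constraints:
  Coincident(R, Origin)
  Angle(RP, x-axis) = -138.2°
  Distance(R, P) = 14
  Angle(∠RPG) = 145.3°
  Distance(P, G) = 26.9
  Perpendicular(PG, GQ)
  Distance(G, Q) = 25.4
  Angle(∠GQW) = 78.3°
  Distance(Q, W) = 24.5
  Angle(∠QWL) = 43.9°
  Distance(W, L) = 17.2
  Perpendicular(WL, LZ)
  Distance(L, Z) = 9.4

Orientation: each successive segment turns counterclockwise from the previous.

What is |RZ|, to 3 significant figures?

35.8

R is at the origin; RP runs at -138.2° with length 14.0, so P = (-10.4, -9.33). ∠RPG = 145.3° gives PG at -104° from the x-axis; with |PG| = 26.9, G = (-16.7, -35.5). PG is perpendicular to GQ, so GQ runs at -13.5°; with |GQ| = 25.4, Q = (7.98, -41.4). ∠GQW = 78.3° gives QW at 88.2° from the x-axis; with |QW| = 24.5, W = (8.75, -16.9). ∠QWL = 43.9° gives WL at -136° from the x-axis; with |WL| = 17.2, L = (-3.56, -28.9). The perpendicularity gives LZ at right angles to WL, so LZ runs at -45.7°; with |LZ| = 9.4, Z = (3.01, -35.7). Then |RZ| = |Z − R| = 35.8.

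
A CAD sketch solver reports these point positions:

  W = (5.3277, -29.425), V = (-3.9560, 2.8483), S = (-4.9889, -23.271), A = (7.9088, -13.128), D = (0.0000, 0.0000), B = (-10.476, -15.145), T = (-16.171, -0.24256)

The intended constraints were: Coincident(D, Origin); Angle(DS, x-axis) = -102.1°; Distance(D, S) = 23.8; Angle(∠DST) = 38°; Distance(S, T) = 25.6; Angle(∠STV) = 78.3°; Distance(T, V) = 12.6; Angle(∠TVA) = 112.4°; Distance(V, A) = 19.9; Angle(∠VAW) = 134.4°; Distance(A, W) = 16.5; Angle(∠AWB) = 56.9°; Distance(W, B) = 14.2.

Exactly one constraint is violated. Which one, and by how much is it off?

Distance(W, B) = 14.2 — off by 7.10.

D = (0.00, 0.00) ✓; DS at -102.1° ✓; |DS| = 23.80 ✓; ∠DST = 38.00° ✓; |ST| = 25.60 ✓; ∠STV = 78.30° ✓; |TV| = 12.60 ✓; ∠TVA = 112.4° ✓; |VA| = 19.90 ✓; ∠VAW = 134.4° ✓; |AW| = 16.50 ✓; ∠AWB = 56.90° ✓; |WB| = 21.30 ✗.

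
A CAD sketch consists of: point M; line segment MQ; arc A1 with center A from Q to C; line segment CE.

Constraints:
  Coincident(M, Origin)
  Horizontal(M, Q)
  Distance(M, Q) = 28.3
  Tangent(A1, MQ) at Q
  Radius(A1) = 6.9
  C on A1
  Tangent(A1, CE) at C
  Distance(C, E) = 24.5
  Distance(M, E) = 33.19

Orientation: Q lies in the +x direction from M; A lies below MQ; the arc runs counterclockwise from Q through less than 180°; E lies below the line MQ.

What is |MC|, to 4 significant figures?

22.23

Checks: M = (0.00, 0.00) ✓; |AC| = 6.900 ✓; ∠(AC, CE) = 90.00° ✓; |CE| = 24.50 ✓; |ME| = 33.19 ✓.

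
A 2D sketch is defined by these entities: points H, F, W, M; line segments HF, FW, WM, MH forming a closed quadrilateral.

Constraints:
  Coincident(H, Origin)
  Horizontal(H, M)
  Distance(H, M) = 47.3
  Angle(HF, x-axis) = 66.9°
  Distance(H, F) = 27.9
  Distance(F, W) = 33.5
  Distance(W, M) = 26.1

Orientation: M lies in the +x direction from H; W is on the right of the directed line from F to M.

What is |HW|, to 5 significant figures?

22.704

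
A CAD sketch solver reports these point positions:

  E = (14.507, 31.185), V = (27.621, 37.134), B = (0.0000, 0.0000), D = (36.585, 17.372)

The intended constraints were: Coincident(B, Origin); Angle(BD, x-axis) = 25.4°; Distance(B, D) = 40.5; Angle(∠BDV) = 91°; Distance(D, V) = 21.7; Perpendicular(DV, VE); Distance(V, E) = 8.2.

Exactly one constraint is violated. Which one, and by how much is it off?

Distance(V, E) = 8.2 — off by 6.20.

B = (0.00, 0.00) ✓; BD at 25.40° ✓; |BD| = 40.50 ✓; ∠BDV = 91.00° ✓; |DV| = 21.70 ✓; ∠(DV, VE) = 90.00° ✓; |VE| = 14.40 ✗.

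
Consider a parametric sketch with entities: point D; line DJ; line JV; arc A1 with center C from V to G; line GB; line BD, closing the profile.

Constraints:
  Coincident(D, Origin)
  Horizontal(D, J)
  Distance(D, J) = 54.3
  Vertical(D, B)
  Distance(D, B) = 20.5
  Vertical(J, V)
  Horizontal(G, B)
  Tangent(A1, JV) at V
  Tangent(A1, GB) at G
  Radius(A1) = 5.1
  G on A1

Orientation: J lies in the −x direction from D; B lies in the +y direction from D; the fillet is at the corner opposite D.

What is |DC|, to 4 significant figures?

51.55

DB is vertical with |DB| = 20.5 and B on the +y side, so B = (0.000, 20.50). The virtual corner opposite D is at (-54.30, 20.50). Tangency of A1 to JV means the radius CV is perpendicular to JV and A1 meets GB tangentially, so CG is at right angles to GB, with radius 5.1, so the center C sits 5.1 in from both sides at C = (-49.20, 15.40). Then |DC| = |C − D| = 51.55.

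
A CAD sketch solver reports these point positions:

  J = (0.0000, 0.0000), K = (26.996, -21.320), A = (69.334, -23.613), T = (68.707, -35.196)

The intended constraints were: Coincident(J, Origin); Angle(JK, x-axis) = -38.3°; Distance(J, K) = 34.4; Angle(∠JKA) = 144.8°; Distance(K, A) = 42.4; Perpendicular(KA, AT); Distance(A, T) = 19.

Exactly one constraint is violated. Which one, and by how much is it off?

Distance(A, T) = 19 — off by 7.40.

J = (0.00, 0.00) ✓; JK at -38.30° ✓; |JK| = 34.40 ✓; ∠JKA = 144.8° ✓; |KA| = 42.40 ✓; ∠(KA, AT) = 90.00° ✓; |AT| = 11.60 ✗.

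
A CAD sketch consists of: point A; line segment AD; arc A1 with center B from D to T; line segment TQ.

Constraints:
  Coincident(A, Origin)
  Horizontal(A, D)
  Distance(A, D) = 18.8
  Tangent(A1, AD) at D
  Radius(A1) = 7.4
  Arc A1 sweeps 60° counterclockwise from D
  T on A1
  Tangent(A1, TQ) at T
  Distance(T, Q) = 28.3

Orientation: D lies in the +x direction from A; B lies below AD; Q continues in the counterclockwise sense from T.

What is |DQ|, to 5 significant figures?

34.905

A is at the origin; AD is horizontal with |AD| = 18.8 and D on the +x side, so D = (18.800, 0.0000). Since A1 is tangent to AD there, BD ⟂ AD, so B = D + (0, -7.4) = (18.800, -7.4000). On A1, D sits at bearing 90° from B; a 60° counterclockwise sweep puts T at bearing 150°, so T = B + 7.4·(cos 150°, sin 150°) = (12.391, -3.7000). Since A1 is tangent to TQ there, BT ⟂ TQ, so TQ runs along (−sin 150°, cos 150°); with |TQ| = 28.3, Q = (-1.7586, -28.209). Then |DQ| = |Q − D| = 34.905.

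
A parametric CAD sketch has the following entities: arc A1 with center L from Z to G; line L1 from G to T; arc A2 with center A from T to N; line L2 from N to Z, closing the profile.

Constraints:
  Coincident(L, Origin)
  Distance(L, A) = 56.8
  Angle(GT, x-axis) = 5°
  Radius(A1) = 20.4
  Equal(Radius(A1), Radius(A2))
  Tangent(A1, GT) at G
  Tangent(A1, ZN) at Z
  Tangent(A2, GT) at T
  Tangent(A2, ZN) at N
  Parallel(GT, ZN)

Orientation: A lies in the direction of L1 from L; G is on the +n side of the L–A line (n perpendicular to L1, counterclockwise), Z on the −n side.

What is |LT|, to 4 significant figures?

60.35

Tangency of A1 to both parallel lines with radius 20.4 puts G and Z at L ± 20.4·n: G = (-1.778, 20.32), Z = (1.778, -20.32). Equal radii place T and N the same way about A: T = A + 20.4·n = (54.81, 25.27), N = A − 20.4·n = (58.36, -15.37). Then |LT| = |T − L| = 60.35.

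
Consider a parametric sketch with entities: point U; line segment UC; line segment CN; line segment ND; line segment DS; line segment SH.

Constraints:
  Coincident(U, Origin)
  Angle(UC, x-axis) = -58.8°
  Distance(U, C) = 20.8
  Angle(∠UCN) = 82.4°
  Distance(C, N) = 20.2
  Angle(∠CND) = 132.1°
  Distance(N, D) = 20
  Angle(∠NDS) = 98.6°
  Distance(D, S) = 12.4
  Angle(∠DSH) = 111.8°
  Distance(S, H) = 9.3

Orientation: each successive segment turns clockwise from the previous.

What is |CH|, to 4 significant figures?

27.45

∠NDS = 98.6° gives DS at 74.30° from the x-axis; with |DS| = 12.4, S = (-22.61, -5.711). ∠DSH = 111.8° gives SH at 6.100° from the x-axis; with |SH| = 9.3, H = (-13.36, -4.723). Then |CH| = |H − C| = 27.45.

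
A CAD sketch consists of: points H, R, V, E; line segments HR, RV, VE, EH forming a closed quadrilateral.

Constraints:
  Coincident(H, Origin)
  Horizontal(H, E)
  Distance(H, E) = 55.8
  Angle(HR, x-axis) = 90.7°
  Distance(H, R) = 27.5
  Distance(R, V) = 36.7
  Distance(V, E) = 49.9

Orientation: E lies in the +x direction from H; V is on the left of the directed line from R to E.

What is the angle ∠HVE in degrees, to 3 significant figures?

64.3°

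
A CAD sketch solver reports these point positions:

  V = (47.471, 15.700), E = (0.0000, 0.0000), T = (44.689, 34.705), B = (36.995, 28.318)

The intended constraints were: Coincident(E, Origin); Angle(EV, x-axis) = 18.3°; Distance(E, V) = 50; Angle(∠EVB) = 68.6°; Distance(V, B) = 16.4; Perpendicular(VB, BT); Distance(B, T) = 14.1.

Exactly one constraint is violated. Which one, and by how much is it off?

Distance(B, T) = 14.1 — off by 4.10.

E = (0.00, 0.00) ✓; EV at 18.30° ✓; |EV| = 50.00 ✓; ∠EVB = 68.60° ✓; |VB| = 16.40 ✓; ∠(VB, BT) = 90.00° ✓; |BT| = 10.00 ✗.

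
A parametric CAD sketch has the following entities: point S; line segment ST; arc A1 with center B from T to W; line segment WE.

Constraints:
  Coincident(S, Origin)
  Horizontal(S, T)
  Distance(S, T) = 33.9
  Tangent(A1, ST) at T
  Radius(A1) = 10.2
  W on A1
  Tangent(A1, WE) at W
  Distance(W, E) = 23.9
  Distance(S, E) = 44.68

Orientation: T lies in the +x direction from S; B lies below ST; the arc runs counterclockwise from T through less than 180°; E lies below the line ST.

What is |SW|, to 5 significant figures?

26.532

S is at the origin; S and T share the same y with |ST| = 33.9 and T on the +x side, so T = (33.900, 0.0000). A1 meets ST tangentially, so BT is at right angles to ST, so B = T + (0, -10.2) = (33.900, -10.200). Since BW ⟂ WE (tangency), |BE| = √(10.2² + 23.9²) = 25.986 regardless of where W sits on A1. So E lies on both circle(S, 44.68) and circle(B, 25.986); the below-ST intersection is E = (27.335, -35.343). W is the foot of the tangent from E: W = (23.811, -11.704).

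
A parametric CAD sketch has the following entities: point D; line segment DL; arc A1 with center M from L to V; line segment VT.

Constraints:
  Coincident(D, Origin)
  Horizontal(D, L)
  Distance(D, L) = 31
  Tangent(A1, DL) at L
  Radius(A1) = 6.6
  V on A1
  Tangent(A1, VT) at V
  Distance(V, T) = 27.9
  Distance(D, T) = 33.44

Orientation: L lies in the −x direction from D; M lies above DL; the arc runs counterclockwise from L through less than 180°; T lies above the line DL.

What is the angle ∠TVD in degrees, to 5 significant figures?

77.862°

D is at the origin; DL is horizontal with |DL| = 31.0 and L on the −x side, so L = (-31.000, 0.0000). A1 meets DL tangentially, so ML is at right angles to DL, so M = L + (0, 6.6) = (-31.000, 6.6000). Since MV ⟂ VT (tangency), |MT| = √(6.6² + 27.9²) = 28.670 regardless of where V sits on A1. So T lies on both circle(D, 33.44) and circle(M, 28.670); the above-DL intersection is T = (-14.573, 30.097). V is the foot of the tangent from T: V = (-24.866, 4.1653).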